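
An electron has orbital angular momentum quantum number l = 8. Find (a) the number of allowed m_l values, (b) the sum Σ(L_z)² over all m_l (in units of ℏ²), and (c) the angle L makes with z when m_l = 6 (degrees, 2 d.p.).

17 values; Σ(L_z)² = 408 ℏ²; θ(m_l=6) ≈ 45.00°

There are 2l+1 = 17 values of m_l.
Σ m_l² = 408, so Σ(L_z)² = 408 ℏ².
For m_l = 6: cos θ = 6/√72, θ ≈ 45.00°.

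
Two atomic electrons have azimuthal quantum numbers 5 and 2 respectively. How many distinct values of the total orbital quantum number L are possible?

5

Angular momentum addition gives L = |l₁ − l₂|, …, l₁ + l₂.
So L can be 3, 4, 5, 6, 7.
That is 5 values.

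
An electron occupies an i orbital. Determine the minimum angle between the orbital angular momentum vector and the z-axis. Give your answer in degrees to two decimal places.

The letter i corresponds to l = 6.
|L|² = l(l+1)ℏ² = 42ℏ², so |L| = √42 ℏ.
The smallest angle corresponds to the largest L_z, i.e. m_l = l = 6, giving L_z = 6ℏ.
cos θ_min = 6/√42, so θ_min ≈ 22.21°.

θ_min ≈ 22.21°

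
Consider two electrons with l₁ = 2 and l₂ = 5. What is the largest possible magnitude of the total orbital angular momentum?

L runs from |2 − 5| = 3 to 2 + 5 = 7.
Allowed values: L = 3, 4, 5, 6, 7.
The largest magnitude corresponds to L = 7: |L_tot| = ℏ√(7·8) = 2√14 ℏ.

|L_tot|_max = 2√14 ℏ ≈ 7.483ℏ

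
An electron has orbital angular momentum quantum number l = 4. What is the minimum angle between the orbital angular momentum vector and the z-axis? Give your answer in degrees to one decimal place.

|L| = √(l(l+1)) ℏ = 2√5 ℏ.
The smallest angle corresponds to the largest L_z, i.e. m_l = l = 4, giving L_z = 4ℏ.
cos θ_min = 4/√20, so θ_min ≈ 26.6°.

θ_min ≈ 26.6°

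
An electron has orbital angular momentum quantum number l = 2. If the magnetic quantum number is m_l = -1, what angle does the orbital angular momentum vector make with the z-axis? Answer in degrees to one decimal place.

|L| = √(l(l+1)) ℏ = √6 ℏ.
L_z = m_l ℏ = −1ℏ.
cos θ = L_z/|L| = -1/√6, so θ ≈ 114.1°.

θ ≈ 114.1°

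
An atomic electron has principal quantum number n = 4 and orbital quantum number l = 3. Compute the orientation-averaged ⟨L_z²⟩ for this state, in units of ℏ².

m_l runs from −3 to 3, i.e. {-3, -2, -1, 0, 1, 2, 3}.
Average of L_z² over 7 states: 28/7 ℏ² = 4 ℏ².

⟨L_z²⟩ = 4 ℏ²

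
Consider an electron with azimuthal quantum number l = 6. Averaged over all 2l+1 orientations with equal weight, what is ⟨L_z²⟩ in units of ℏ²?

⟨L_z²⟩ = 14 ℏ²

m_l ∈ {-6, -5, -4, -3, -2, -1, 0, 1, 2, 3, 4, 5, 6}.
⟨L_z²⟩ = ℏ²·(Σ m_l²)/(2l+1) = ℏ²·182/13 = 14ℏ².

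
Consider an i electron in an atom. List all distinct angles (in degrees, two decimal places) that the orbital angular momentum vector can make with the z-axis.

θ ∈ {22.21°, 39.51°, 51.89°, 62.42°, 72.02°, 81.12°, 90.00°, 98.88°, 107.98°, 117.58°, 128.11°, 140.49°, 157.79°}

For an i orbital, l = 6.
|L| = √(l(l+1)) ℏ = √42 ℏ.
cos θ = m_l/√42 for each m_l ∈ {-6, -5, -4, -3, -2, -1, 0, 1, 2, 3, 4, 5, 6}.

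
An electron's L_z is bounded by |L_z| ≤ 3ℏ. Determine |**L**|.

L_z,max = lℏ, so l = 3.
|L| = ℏ√(l(l+1)) = 2√3 ℏ.

|L| = 2√3 ℏ ≈ 3.464ℏ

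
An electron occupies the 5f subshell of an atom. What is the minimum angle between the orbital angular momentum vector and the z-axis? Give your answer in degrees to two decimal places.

θ_min ≈ 30.00°

The 5f subshell has l = 3.
|L| = ℏ√(l(l+1)) = 2√3 ℏ.
The smallest angle corresponds to the largest L_z, i.e. m_l = l = 3, giving L_z = 3ℏ.
cos θ_min = 3/√12, so θ_min ≈ 30.00°.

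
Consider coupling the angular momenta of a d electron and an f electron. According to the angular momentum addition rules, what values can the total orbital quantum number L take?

L = 1, 2, 3, 4, 5

By the triangle rule, |l₁ − l₂| ≤ L ≤ l₁ + l₂.
L ∈ {1, 2, 3, 4, 5}.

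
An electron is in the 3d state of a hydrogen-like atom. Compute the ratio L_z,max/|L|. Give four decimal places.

The 3d subshell has l = 2.
|L| = √6 ℏ ≈ 2.4495ℏ, while L_z,max = lℏ = 2ℏ.
L_z,max/|L| = 2/√6 = 0.8165.

L_z,max/|L| = 0.8165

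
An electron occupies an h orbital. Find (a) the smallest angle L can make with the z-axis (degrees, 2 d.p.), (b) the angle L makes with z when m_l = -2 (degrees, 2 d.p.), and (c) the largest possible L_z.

An h state has l = 5.
cos θ_min = 5/√30, so θ_min ≈ 24.09°.
For m_l = -2: cos θ = -2/√30, θ ≈ 111.42°.
L_z,max = lℏ = 5ℏ.

θ_min ≈ 24.09°; θ(m_l=-2) ≈ 111.42°; L_z,max = 5ℏ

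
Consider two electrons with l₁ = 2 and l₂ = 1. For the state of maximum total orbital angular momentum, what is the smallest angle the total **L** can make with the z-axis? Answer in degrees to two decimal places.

θ_min ≈ 30.00°

Angular momentum addition gives L = |l₁ − l₂|, …, l₁ + l₂.
L ∈ {1, 2, 3}.
The maximum is L = 3, with |L_tot| = ℏ√(3·4) = 2√3 ℏ.
The minimum angle with z is arccos(3/√12) ≈ 30.00°.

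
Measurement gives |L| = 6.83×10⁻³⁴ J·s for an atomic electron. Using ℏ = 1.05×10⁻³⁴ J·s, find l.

|L|/ℏ = (6.83×10⁻³⁴)/(1.05×10⁻³⁴) ≈ 6.505.
l(l+1) ≈ 6.505² ≈ 42.31, so l = 6.

l = 6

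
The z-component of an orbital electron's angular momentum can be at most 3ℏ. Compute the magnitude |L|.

The maximum L_z equals lℏ, giving l = 3.
|L| = ℏ√(l(l+1)) = 2√3 ℏ.

|L| = 2√3 ℏ ≈ 3.464ℏ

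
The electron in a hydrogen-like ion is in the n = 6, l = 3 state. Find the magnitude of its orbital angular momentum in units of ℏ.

|L| = ℏ√(l(l+1)) = ℏ√(3·4) = 2√3 ℏ

|L| = 2√3 ℏ ≈ 3.464ℏ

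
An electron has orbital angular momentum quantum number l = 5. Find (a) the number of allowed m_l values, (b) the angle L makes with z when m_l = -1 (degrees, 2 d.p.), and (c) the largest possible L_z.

There are 2l+1 = 11 values of m_l.
For m_l = -1: cos θ = -1/√30, θ ≈ 100.52°.
L_z,max = lℏ = 5ℏ.

11 values; θ(m_l=-1) ≈ 100.52°; L_z,max = 5ℏ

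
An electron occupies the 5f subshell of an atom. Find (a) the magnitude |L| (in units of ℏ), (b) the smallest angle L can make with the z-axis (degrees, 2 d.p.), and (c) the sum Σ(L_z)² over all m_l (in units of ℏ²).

|L| = 2√3 ℏ ≈ 3.464ℏ; θ_min ≈ 30.00°; Σ(L_z)² = 28 ℏ²

The 5f subshell has l = 3.
|L| = ℏ√(3·4) = 2√3 ℏ ≈ 3.464ℏ.
cos θ_min = 3/√12, so θ_min ≈ 30.00°.
Σ m_l² = 28, so Σ(L_z)² = 28 ℏ².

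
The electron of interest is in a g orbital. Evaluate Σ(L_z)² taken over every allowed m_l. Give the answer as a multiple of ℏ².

Σ(L_z)² = 60 ℏ²

For a g orbital, l = 4.
The allowed m_l values are -4, -3, -2, -1, 0, 1, 2, 3, 4.
Σ m_l² = l(l+1)(2l+1)/3 = 4·5·9/3 = 60.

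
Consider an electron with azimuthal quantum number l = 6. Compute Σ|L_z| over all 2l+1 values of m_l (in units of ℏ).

Σ|L_z| = 42 ℏ

m_l ∈ {-6, -5, -4, -3, -2, -1, 0, 1, 2, 3, 4, 5, 6}.
Σ|m_l| = l(l+1) = 42.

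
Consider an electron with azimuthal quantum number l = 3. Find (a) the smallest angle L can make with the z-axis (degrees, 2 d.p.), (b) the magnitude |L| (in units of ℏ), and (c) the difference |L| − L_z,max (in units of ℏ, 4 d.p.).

θ_min ≈ 30.00°; |L| = 2√3 ℏ ≈ 3.464ℏ; |L|−L_z,max ≈ 0.4641ℏ

cos θ_min = 3/√12, so θ_min ≈ 30.00°.
|L| = ℏ√(3·4) = 2√3 ℏ ≈ 3.464ℏ.
|L| − L_z,max = (2√3 − 3)ℏ ≈ 0.4641ℏ.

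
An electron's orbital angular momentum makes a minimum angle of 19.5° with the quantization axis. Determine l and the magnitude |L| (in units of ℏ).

l = 8, |L| = 6√2 ℏ ≈ 8.485ℏ

cos θ_min = l/√(l(l+1)) = √(l/(l+1)), so l/(l+1) = cos²(19.5°) = 0.8886.
Thus l = 0.8886/(1 − 0.8886) ≈ 8.
Then |L| = ℏ√(8·9) = 6√2 ℏ.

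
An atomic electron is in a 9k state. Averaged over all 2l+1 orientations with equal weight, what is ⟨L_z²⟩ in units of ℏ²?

For 9k, l = 7.
m_l ∈ {-7, -6, -5, -4, -3, -2, -1, 0, 1, 2, 3, 4, 5, 6, 7}.
Average of L_z² over 15 states: 280/15 ℏ² = 18.67 ℏ².

⟨L_z²⟩ = 18.67 ℏ²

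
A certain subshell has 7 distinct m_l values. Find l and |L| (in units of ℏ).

l = 3, |L| = 2√3 ℏ ≈ 3.464ℏ

Since there are 2l+1 = 7 values of m_l, l = 3.
|L| = ℏ√(l(l+1)) = ℏ√(3·4) = 2√3 ℏ.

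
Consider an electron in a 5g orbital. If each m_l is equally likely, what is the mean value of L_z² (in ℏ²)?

For 5g, l = 4.
m_l runs from −4 to 4, i.e. {-4, -3, -2, -1, 0, 1, 2, 3, 4}.
⟨L_z²⟩ = ℏ²·l(l+1)/3 = 6.667ℏ².

⟨L_z²⟩ = 6.667 ℏ²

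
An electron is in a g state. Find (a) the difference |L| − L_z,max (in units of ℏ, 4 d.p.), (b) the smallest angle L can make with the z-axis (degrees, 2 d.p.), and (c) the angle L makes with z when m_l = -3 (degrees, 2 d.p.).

The letter g corresponds to l = 4.
|L| − L_z,max = (2√5 − 4)ℏ ≈ 0.4721ℏ.
cos θ_min = 4/√20, so θ_min ≈ 26.57°.
For m_l = -3: cos θ = -3/√20, θ ≈ 132.13°.

|L|−L_z,max ≈ 0.4721ℏ; θ_min ≈ 26.57°; θ(m_l=-3) ≈ 132.13°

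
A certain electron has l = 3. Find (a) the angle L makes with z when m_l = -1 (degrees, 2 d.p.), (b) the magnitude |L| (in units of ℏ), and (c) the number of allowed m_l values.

For m_l = -1: cos θ = -1/√12, θ ≈ 106.78°.
|L| = ℏ√(3·4) = 2√3 ℏ ≈ 3.464ℏ.
There are 2l+1 = 7 values of m_l.

θ(m_l=-1) ≈ 106.78°; |L| = 2√3 ℏ ≈ 3.464ℏ; 7 values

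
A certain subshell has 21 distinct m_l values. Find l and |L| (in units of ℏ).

l = 10, |L| = √110 ℏ ≈ 10.488ℏ

2l + 1 = 21 ⇒ l = 10.
Then |L| = √(l(l+1)) ℏ = √110 ℏ.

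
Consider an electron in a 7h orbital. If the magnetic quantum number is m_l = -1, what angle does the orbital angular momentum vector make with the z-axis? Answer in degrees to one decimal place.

θ ≈ 100.5°

7h means n = 7, l = 5.
|L| = ℏ√(l(l+1)) = √30 ℏ.
L_z = m_l ℏ = −1ℏ.
cos θ = L_z/|L| = -1/√30, so θ ≈ 100.5°.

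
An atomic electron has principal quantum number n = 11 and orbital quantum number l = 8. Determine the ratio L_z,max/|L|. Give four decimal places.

|L| = 6√2 ℏ ≈ 8.4853ℏ, while L_z,max = lℏ = 8ℏ.
L_z,max/|L| = 8/√72 = 0.9428.

L_z,max/|L| = 0.9428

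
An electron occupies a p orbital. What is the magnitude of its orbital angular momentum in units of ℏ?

|L| = √2 ℏ ≈ 1.414ℏ

A p state has l = 1.
|L| = ℏ√(l(l+1)) = ℏ√(1·2) = √2 ℏ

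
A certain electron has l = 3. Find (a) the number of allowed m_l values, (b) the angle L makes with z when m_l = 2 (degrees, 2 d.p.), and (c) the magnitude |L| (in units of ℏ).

There are 2l+1 = 7 values of m_l.
For m_l = 2: cos θ = 2/√12, θ ≈ 54.74°.
|L| = ℏ√(3·4) = 2√3 ℏ ≈ 3.464ℏ.

7 values; θ(m_l=2) ≈ 54.74°; |L| = 2√3 ℏ ≈ 3.464ℏ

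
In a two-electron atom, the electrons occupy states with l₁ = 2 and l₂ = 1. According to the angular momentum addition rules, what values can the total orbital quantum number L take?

The total orbital quantum number L ranges from |l₁ − l₂| to l₁ + l₂ in integer steps.
L ∈ {1, 2, 3}.

L = 1, 2, 3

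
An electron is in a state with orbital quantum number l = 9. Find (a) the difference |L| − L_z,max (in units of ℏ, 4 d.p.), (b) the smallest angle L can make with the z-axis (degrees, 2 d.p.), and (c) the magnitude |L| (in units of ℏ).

|L|−L_z,max ≈ 0.4868ℏ; θ_min ≈ 18.43°; |L| = 3√10 ℏ ≈ 9.487ℏ

|L| − L_z,max = (3√10 − 9)ℏ ≈ 0.4868ℏ.
cos θ_min = 9/√90, so θ_min ≈ 18.43°.
|L| = ℏ√(9·10) = 3√10 ℏ ≈ 9.487ℏ.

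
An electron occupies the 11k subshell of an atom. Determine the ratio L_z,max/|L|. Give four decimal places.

L_z,max/|L| = 0.9354

11k means n = 11, l = 7.
|L| = 2√14 ℏ ≈ 7.4833ℏ, while L_z,max = lℏ = 7ℏ.
L_z,max/|L| = 7/√56 = 0.9354.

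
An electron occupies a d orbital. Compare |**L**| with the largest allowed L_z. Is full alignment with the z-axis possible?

A d state has l = 2.
|L| = √6 ℏ ≈ 2.4495ℏ, while L_z,max = lℏ = 2ℏ.
Since |L| > L_z,max, the vector can never point exactly along z; the closest it comes is θ_min = arccos(2/√6) ≈ 35.3°.

No: L_z,max = 2ℏ < |L| = √6 ℏ ≈ 2.449ℏ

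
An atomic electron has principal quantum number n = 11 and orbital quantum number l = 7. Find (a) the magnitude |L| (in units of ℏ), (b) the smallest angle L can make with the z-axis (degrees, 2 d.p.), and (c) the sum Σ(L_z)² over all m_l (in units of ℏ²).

|L| = 2√14 ℏ ≈ 7.483ℏ; θ_min ≈ 20.70°; Σ(L_z)² = 280 ℏ²

|L| = ℏ√(7·8) = 2√14 ℏ ≈ 7.483ℏ.
cos θ_min = 7/√56, so θ_min ≈ 20.70°.
Σ m_l² = 280, so Σ(L_z)² = 280 ℏ².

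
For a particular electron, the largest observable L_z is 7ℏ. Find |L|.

|L| = 2√14 ℏ ≈ 7.483ℏ

Since max m_l = l, l = 7.
Then |L| = ℏ√(7·8) = 2√14 ℏ.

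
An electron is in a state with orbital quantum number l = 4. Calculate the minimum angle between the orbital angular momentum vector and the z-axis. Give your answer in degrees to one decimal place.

θ_min ≈ 26.6°

|L| = √(l(l+1)) ℏ = 2√5 ℏ.
The smallest angle corresponds to the largest L_z, i.e. m_l = l = 4, giving L_z = 4ℏ.
cos θ_min = 4/√20, so θ_min ≈ 26.6°.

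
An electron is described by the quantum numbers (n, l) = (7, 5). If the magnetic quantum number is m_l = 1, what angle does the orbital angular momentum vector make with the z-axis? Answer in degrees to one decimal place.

|L| = √(l(l+1)) ℏ = √30 ℏ.
L_z = m_l ℏ = 1ℏ.
cos θ = L_z/|L| = 1/√30, so θ ≈ 79.5°.

θ ≈ 79.5°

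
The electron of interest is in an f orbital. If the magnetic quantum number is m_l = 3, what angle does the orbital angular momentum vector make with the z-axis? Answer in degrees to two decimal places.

θ ≈ 30.00°

The letter f corresponds to l = 3.
|L|² = l(l+1)ℏ² = 12ℏ², so |L| = 2√3 ℏ.
L_z = m_l ℏ = 3ℏ.
cos θ = L_z/|L| = 3/√12, so θ ≈ 30.00°.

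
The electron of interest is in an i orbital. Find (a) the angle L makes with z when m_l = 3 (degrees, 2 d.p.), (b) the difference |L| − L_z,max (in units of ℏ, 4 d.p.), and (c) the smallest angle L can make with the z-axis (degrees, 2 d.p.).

An i state has l = 6.
For m_l = 3: cos θ = 3/√42, θ ≈ 62.42°.
|L| − L_z,max = (√42 − 6)ℏ ≈ 0.4807ℏ.
cos θ_min = 6/√42, so θ_min ≈ 22.21°.

θ(m_l=3) ≈ 62.42°; |L|−L_z,max ≈ 0.4807ℏ; θ_min ≈ 22.21°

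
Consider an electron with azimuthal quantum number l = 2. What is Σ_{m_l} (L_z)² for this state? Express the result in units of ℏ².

Σ(L_z)² = 10 ℏ²

m_l ∈ {-2, -1, 0, 1, 2}.
Σ m_l² = l(l+1)(2l+1)/3 = 2·3·5/3 = 10.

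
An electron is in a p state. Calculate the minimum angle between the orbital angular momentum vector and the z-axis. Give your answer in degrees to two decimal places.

θ_min ≈ 45.00°

For a p orbital, l = 1.
|L| = √(l(l+1)) ℏ = √2 ℏ.
The smallest angle corresponds to the largest L_z, i.e. m_l = l = 1, giving L_z = 1ℏ.
cos θ_min = 1/√2, so θ_min ≈ 45.00°.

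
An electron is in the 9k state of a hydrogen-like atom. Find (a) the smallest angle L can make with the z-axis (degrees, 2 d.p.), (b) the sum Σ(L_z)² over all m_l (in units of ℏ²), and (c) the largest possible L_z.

θ_min ≈ 20.70°; Σ(L_z)² = 280 ℏ²; L_z,max = 7ℏ

The 9k subshell has l = 7.
cos θ_min = 7/√56, so θ_min ≈ 20.70°.
Σ m_l² = 280, so Σ(L_z)² = 280 ℏ².
L_z,max = lℏ = 7ℏ.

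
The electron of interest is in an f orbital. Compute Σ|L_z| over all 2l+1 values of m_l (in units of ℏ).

Σ|L_z| = 12 ℏ

An f state has l = 3.
m_l runs from −3 to 3, i.e. {-3, -2, -1, 0, 1, 2, 3}.
Σ|m_l| = 2(1+2+…+3) = 12.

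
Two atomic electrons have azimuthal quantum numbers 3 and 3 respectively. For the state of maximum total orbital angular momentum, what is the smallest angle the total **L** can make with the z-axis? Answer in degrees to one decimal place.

θ_min ≈ 22.2°

The total orbital quantum number L ranges from |l₁ − l₂| to l₁ + l₂ in integer steps.
So L can be 0, 1, 2, 3, 4, 5, 6.
The maximum is L = 6, with |L_tot| = ℏ√(6·7) = √42 ℏ.
The minimum angle with z is arccos(6/√42) ≈ 22.2°.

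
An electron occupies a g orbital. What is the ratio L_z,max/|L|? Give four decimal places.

L_z,max/|L| = 0.8944

A g state has l = 4.
|L| = 2√5 ℏ ≈ 4.4721ℏ, while L_z,max = lℏ = 4ℏ.
L_z,max/|L| = 4/√20 = 0.8944.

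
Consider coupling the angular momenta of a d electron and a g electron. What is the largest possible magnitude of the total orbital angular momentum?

Angular momentum addition gives L = |l₁ − l₂|, …, l₁ + l₂.
L ∈ {2, 3, 4, 5, 6}.
The largest magnitude corresponds to L = 6: |L_tot| = ℏ√(6·7) = √42 ℏ.

|L_tot|_max = √42 ℏ ≈ 6.481ℏ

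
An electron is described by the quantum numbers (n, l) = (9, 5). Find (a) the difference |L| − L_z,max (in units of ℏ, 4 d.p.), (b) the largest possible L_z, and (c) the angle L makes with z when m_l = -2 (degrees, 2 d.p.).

|L|−L_z,max ≈ 0.4772ℏ; L_z,max = 5ℏ; θ(m_l=-2) ≈ 111.42°

|L| − L_z,max = (√30 − 5)ℏ ≈ 0.4772ℏ.
L_z,max = lℏ = 5ℏ.
For m_l = -2: cos θ = -2/√30, θ ≈ 111.42°.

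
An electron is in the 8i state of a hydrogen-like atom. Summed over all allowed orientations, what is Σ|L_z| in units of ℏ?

The 8i subshell has l = 6.
m_l runs from −6 to 6, i.e. {-6, -5, -4, -3, -2, -1, 0, 1, 2, 3, 4, 5, 6}.
Σ|m_l| = l(l+1) = 42.

Σ|L_z| = 42 ℏ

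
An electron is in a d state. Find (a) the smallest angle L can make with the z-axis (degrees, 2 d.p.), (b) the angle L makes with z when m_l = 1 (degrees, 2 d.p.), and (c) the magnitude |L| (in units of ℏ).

The letter d corresponds to l = 2.
cos θ_min = 2/√6, so θ_min ≈ 35.26°.
For m_l = 1: cos θ = 1/√6, θ ≈ 65.91°.
|L| = ℏ√(2·3) = √6 ℏ ≈ 2.449ℏ.

θ_min ≈ 35.26°; θ(m_l=1) ≈ 65.91°; |L| = √6 ℏ ≈ 2.449ℏ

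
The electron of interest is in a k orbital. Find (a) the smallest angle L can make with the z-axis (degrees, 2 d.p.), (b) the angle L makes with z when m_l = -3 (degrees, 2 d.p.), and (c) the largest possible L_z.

θ_min ≈ 20.70°; θ(m_l=-3) ≈ 113.63°; L_z,max = 7ℏ

A k state has l = 7.
cos θ_min = 7/√56, so θ_min ≈ 20.70°.
For m_l = -3: cos θ = -3/√56, θ ≈ 113.63°.
L_z,max = lℏ = 7ℏ.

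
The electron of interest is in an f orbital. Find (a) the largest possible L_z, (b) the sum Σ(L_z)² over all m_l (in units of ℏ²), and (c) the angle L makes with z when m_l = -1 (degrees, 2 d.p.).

L_z,max = 3ℏ; Σ(L_z)² = 28 ℏ²; θ(m_l=-1) ≈ 106.78°

An f state has l = 3.
L_z,max = lℏ = 3ℏ.
Σ m_l² = 28, so Σ(L_z)² = 28 ℏ².
For m_l = -1: cos θ = -1/√12, θ ≈ 106.78°.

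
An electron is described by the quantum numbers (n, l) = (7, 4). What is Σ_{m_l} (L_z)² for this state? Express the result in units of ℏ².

Σ(L_z)² = 60 ℏ²

m_l ∈ {-4, -3, -2, -1, 0, 1, 2, 3, 4}.
Σ m_l² = 2·(1 + 4 + 9 + 16) = 60.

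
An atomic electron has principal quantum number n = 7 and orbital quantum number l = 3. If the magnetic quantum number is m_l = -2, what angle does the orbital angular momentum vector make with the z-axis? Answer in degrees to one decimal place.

θ ≈ 125.3°

|L|² = l(l+1)ℏ² = 12ℏ², so |L| = 2√3 ℏ.
L_z = m_l ℏ = −2ℏ.
cos θ = L_z/|L| = -2/√12, so θ ≈ 125.3°.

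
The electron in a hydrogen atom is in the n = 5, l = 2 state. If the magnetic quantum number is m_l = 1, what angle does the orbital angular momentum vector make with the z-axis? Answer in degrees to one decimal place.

θ ≈ 65.9°

|L|² = l(l+1)ℏ² = 6ℏ², so |L| = √6 ℏ.
L_z = m_l ℏ = 1ℏ.
cos θ = L_z/|L| = 1/√6, so θ ≈ 65.9°.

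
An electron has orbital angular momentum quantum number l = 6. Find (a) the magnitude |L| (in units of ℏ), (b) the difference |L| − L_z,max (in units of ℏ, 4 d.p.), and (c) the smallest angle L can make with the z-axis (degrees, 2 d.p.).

|L| = ℏ√(6·7) = √42 ℏ ≈ 6.481ℏ.
|L| − L_z,max = (√42 − 6)ℏ ≈ 0.4807ℏ.
cos θ_min = 6/√42, so θ_min ≈ 22.21°.

|L| = √42 ℏ ≈ 6.481ℏ; |L|−L_z,max ≈ 0.4807ℏ; θ_min ≈ 22.21°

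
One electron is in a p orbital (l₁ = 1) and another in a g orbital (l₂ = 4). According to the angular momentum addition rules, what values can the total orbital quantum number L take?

Angular momentum addition gives L = |l₁ − l₂|, …, l₁ + l₂.
So L can be 3, 4, 5.

L = 3, 4, 5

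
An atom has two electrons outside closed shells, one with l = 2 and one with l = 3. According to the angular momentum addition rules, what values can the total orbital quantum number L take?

L = 1, 2, 3, 4, 5

Angular momentum addition gives L = |l₁ − l₂|, …, l₁ + l₂.
L ∈ {1, 2, 3, 4, 5}.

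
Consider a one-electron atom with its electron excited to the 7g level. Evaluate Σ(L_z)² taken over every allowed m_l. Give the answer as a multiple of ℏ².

Σ(L_z)² = 60 ℏ²

The 7g level has l = 4.
m_l ∈ {-4, -3, -2, -1, 0, 1, 2, 3, 4}.
Summing m² from −4 to 4: Σ m_l² = 60.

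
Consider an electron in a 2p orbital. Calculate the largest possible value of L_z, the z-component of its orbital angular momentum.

For 2p, l = 1.
L_z = m_l ℏ with m_l ∈ {−1, …, 1}; the maximum is m_l = 1.

L_z,max = 1ℏ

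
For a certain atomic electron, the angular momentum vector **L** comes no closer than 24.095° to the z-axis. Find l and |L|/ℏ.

cos θ_min = l/√(l(l+1)) = √(l/(l+1)), so l/(l+1) = cos²(24.095°) = 0.8333.
l = cos²θ/sin²θ ≈ 5.
Then |L| = ℏ√(5·6) = √30 ℏ.

l = 5, |L| = √30 ℏ ≈ 5.477ℏ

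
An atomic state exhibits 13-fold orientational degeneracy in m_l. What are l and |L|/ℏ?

l = 6, |L| = √42 ℏ ≈ 6.481ℏ

13 = 2l + 1, so l = (13−1)/2 = 6.
|L| = ℏ√(l(l+1)) = ℏ√(6·7) = √42 ℏ.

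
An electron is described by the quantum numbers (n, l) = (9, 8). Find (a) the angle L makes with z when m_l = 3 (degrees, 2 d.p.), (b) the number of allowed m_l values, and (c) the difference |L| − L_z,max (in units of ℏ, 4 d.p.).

θ(m_l=3) ≈ 69.30°; 17 values; |L|−L_z,max ≈ 0.4853ℏ

For m_l = 3: cos θ = 3/√72, θ ≈ 69.30°.
There are 2l+1 = 17 values of m_l.
|L| − L_z,max = (6√2 − 8)ℏ ≈ 0.4853ℏ.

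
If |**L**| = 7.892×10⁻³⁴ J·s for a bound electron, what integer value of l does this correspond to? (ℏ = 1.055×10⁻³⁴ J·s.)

l = 7

Dividing by ℏ: |L|/ℏ ≈ 7.481.
l(l+1) ≈ 7.481² ≈ 55.96, so l = 7.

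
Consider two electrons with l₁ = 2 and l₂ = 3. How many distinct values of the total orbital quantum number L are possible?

5

Angular momentum addition gives L = |l₁ − l₂|, …, l₁ + l₂.
So L can be 1, 2, 3, 4, 5.
That is 5 values.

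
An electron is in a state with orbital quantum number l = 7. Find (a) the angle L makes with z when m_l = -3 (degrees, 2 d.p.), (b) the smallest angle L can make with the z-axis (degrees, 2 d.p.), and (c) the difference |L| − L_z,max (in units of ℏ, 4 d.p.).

θ(m_l=-3) ≈ 113.63°; θ_min ≈ 20.70°; |L|−L_z,max ≈ 0.4833ℏ

For m_l = -3: cos θ = -3/√56, θ ≈ 113.63°.
cos θ_min = 7/√56, so θ_min ≈ 20.70°.
|L| − L_z,max = (2√14 − 7)ℏ ≈ 0.4833ℏ.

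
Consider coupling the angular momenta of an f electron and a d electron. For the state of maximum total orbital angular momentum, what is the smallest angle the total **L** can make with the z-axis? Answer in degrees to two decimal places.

θ_min ≈ 24.09°

The total orbital quantum number L ranges from |l₁ − l₂| to l₁ + l₂ in integer steps.
So L can be 1, 2, 3, 4, 5.
The maximum is L = 5, with |L_tot| = ℏ√(5·6) = √30 ℏ.
The minimum angle with z is arccos(5/√30) ≈ 24.09°.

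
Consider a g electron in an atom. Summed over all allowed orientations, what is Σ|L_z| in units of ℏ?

For a g orbital, l = 4.
The allowed m_l values are -4, -3, -2, -1, 0, 1, 2, 3, 4.
Σ|m_l| = 2(1+2+…+4) = 20.

Σ|L_z| = 20 ℏ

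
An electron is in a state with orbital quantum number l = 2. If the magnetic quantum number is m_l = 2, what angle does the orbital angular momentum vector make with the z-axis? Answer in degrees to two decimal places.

|L| = √(l(l+1)) ℏ = √6 ℏ.
L_z = m_l ℏ = 2ℏ.
cos θ = L_z/|L| = 2/√6, so θ ≈ 35.26°.

θ ≈ 35.26°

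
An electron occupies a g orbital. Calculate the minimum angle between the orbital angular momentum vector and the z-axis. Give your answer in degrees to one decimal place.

The letter g corresponds to l = 4.
|L| = √(l(l+1)) ℏ = 2√5 ℏ.
The smallest angle corresponds to the largest L_z, i.e. m_l = l = 4, giving L_z = 4ℏ.
cos θ_min = 4/√20, so θ_min ≈ 26.6°.

θ_min ≈ 26.6°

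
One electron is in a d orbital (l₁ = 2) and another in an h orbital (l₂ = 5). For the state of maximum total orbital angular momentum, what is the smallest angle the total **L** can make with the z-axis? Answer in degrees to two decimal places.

θ_min ≈ 20.70°

By the triangle rule, |l₁ − l₂| ≤ L ≤ l₁ + l₂.
So L can be 3, 4, 5, 6, 7.
The maximum is L = 7, with |L_tot| = ℏ√(7·8) = 2√14 ℏ.
The minimum angle with z is arccos(7/√56) ≈ 20.70°.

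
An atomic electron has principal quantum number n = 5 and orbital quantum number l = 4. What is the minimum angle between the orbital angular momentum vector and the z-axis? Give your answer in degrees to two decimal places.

θ_min ≈ 26.57°

|L| = √(l(l+1)) ℏ = 2√5 ℏ.
The smallest angle corresponds to the largest L_z, i.e. m_l = l = 4, giving L_z = 4ℏ.
cos θ_min = 4/√20, so θ_min ≈ 26.57°.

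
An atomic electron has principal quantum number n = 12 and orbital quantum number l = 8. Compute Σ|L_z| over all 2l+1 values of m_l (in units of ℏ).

m_l runs from −8 to 8, i.e. {-8, -7, -6, -5, -4, -3, -2, -1, 0, 1, 2, 3, 4, 5, 6, 7, 8}.
Σ|m_l| = 2·8(8+1)/2 = 72.

Σ|L_z| = 72 ℏ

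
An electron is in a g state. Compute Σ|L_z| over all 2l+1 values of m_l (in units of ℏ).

Σ|L_z| = 20 ℏ

For a g orbital, l = 4.
m_l runs from −4 to 4, i.e. {-4, -3, -2, -1, 0, 1, 2, 3, 4}.
Σ|m_l| = 2(1+2+…+4) = 20.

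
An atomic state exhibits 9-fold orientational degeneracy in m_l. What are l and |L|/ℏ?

l = 4, |L| = 2√5 ℏ ≈ 4.472ℏ

Since there are 2l+1 = 9 values of m_l, l = 4.
|L| = ℏ√(l(l+1)) = ℏ√(4·5) = 2√5 ℏ.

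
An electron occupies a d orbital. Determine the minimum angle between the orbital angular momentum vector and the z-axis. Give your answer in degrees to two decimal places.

For a d orbital, l = 2.
|L| = √(l(l+1)) ℏ = √6 ℏ.
The smallest angle corresponds to the largest L_z, i.e. m_l = l = 2, giving L_z = 2ℏ.
cos θ_min = 2/√6, so θ_min ≈ 35.26°.

θ_min ≈ 35.26°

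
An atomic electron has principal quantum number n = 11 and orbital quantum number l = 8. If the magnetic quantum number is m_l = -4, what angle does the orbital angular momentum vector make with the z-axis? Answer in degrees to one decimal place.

θ ≈ 118.1°

|L| = √(l(l+1)) ℏ = 6√2 ℏ.
L_z = m_l ℏ = −4ℏ.
cos θ = L_z/|L| = -4/√72, so θ ≈ 118.1°.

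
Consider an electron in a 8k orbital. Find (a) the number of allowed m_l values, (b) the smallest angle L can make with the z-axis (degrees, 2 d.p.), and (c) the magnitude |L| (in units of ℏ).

8k means n = 8, l = 7.
There are 2l+1 = 15 values of m_l.
cos θ_min = 7/√56, so θ_min ≈ 20.70°.
|L| = ℏ√(7·8) = 2√14 ℏ ≈ 7.483ℏ.

15 values; θ_min ≈ 20.70°; |L| = 2√14 ℏ ≈ 7.483ℏ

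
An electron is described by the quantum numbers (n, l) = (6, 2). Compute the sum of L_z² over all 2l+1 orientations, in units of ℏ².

m_l runs from −2 to 2, i.e. {-2, -1, 0, 1, 2}.
Σ m_l² = 2·(1 + 4) = 10.

Σ(L_z)² = 10 ℏ²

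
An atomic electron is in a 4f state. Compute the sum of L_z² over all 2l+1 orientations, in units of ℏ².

Σ(L_z)² = 28 ℏ²

For 4f, l = 3.
m_l runs from −3 to 3, i.e. {-3, -2, -1, 0, 1, 2, 3}.
Summing m² from −3 to 3: Σ m_l² = 28.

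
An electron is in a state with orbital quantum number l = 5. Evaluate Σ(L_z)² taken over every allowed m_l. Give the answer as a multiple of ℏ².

The allowed m_l values are -5, -4, -3, -2, -1, 0, 1, 2, 3, 4, 5.
Σ m_l² = l(l+1)(2l+1)/3 = 5·6·11/3 = 110.

Σ(L_z)² = 110 ℏ²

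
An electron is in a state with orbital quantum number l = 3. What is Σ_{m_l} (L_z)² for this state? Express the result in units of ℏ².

Σ(L_z)² = 28 ℏ²

The allowed m_l values are -3, -2, -1, 0, 1, 2, 3.
Σ m_l² = l(l+1)(2l+1)/3 = 3·4·7/3 = 28.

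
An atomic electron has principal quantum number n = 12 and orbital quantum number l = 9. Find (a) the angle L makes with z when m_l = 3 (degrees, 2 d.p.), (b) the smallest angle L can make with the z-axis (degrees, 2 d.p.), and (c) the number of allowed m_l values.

θ(m_l=3) ≈ 71.57°; θ_min ≈ 18.43°; 19 values

For m_l = 3: cos θ = 3/√90, θ ≈ 71.57°.
cos θ_min = 9/√90, so θ_min ≈ 18.43°.
There are 2l+1 = 19 values of m_l.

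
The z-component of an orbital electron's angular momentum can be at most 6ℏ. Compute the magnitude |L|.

|L| = √42 ℏ ≈ 6.481ℏ

The maximum L_z equals lℏ, giving l = 6.
|L| = √(l(l+1)) ℏ = √42 ℏ.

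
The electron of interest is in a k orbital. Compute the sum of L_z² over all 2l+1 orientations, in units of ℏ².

Σ(L_z)² = 280 ℏ²

K corresponds to l = 7.
m_l ∈ {-7, -6, -5, -4, -3, -2, -1, 0, 1, 2, 3, 4, 5, 6, 7}.
Σ m_l² = 2·(1 + 4 + 9 + 16 + 25 + 36 + 49) = 280.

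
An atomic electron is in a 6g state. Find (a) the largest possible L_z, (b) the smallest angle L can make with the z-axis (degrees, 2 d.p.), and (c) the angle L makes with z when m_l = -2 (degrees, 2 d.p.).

L_z,max = 4ℏ; θ_min ≈ 26.57°; θ(m_l=-2) ≈ 116.57°

The 6g subshell has l = 4.
L_z,max = lℏ = 4ℏ.
cos θ_min = 4/√20, so θ_min ≈ 26.57°.
For m_l = -2: cos θ = -2/√20, θ ≈ 116.57°.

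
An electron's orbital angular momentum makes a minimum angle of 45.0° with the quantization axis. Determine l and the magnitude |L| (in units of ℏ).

At minimum angle, m_l = l, so cos θ = l/√(l(l+1)); cos²θ = l/(l+1) = 0.5000.
Solving: l = 1.
Then |L| = ℏ√(1·2) = √2 ℏ.

l = 1, |L| = √2 ℏ ≈ 1.414ℏ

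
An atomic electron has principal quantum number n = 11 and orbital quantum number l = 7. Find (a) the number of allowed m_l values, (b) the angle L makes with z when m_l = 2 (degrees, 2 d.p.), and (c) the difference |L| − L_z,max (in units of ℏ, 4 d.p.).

15 values; θ(m_l=2) ≈ 74.50°; |L|−L_z,max ≈ 0.4833ℏ

There are 2l+1 = 15 values of m_l.
For m_l = 2: cos θ = 2/√56, θ ≈ 74.50°.
|L| − L_z,max = (2√14 − 7)ℏ ≈ 0.4833ℏ.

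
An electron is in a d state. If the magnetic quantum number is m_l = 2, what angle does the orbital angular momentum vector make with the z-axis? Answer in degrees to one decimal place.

D corresponds to l = 2.
|L| = ℏ√(l(l+1)) = √6 ℏ.
L_z = m_l ℏ = 2ℏ.
cos θ = L_z/|L| = 2/√6, so θ ≈ 35.3°.

θ ≈ 35.3°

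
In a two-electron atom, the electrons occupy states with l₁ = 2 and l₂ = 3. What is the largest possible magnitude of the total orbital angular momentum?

|L_tot|_max = √30 ℏ ≈ 5.477ℏ

L runs from |2 − 3| = 1 to 2 + 3 = 5.
L ∈ {1, 2, 3, 4, 5}.
The largest magnitude corresponds to L = 5: |L_tot| = ℏ√(5·6) = √30 ℏ.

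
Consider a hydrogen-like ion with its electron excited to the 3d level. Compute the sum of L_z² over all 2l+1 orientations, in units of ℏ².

Σ(L_z)² = 10 ℏ²

The 3d level has l = 2.
m_l ∈ {-2, -1, 0, 1, 2}.
Σ m_l² = 2·(1 + 4) = 10.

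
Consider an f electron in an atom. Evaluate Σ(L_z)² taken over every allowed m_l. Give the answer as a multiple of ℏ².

Σ(L_z)² = 28 ℏ²

An f state has l = 3.
m_l runs from −3 to 3, i.e. {-3, -2, -1, 0, 1, 2, 3}.
Σ m_l² = l(l+1)(2l+1)/3 = 3·4·7/3 = 28.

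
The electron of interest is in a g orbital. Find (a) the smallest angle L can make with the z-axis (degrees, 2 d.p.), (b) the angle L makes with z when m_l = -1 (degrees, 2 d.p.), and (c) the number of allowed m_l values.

For a g orbital, l = 4.
cos θ_min = 4/√20, so θ_min ≈ 26.57°.
For m_l = -1: cos θ = -1/√20, θ ≈ 102.92°.
There are 2l+1 = 9 values of m_l.

θ_min ≈ 26.57°; θ(m_l=-1) ≈ 102.92°; 9 values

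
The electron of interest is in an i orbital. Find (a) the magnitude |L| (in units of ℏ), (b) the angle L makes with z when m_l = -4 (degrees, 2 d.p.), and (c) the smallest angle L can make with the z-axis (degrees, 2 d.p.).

An i state has l = 6.
|L| = ℏ√(6·7) = √42 ℏ ≈ 6.481ℏ.
For m_l = -4: cos θ = -4/√42, θ ≈ 128.11°.
cos θ_min = 6/√42, so θ_min ≈ 22.21°.

|L| = √42 ℏ ≈ 6.481ℏ; θ(m_l=-4) ≈ 128.11°; θ_min ≈ 22.21°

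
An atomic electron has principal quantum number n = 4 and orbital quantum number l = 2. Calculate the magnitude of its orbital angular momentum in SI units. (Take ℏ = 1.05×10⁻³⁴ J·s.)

|L| = 2.57×10⁻³⁴ J·s

|L| = ℏ√(l(l+1)) = ℏ√(2·3) = √6 ℏ
Numerically, |L| = 2.449 × (1.05×10⁻³⁴ J·s) = 2.57×10⁻³⁴ J·s.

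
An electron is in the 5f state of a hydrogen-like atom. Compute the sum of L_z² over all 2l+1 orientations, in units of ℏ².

5f means n = 5, l = 3.
m_l runs from −3 to 3, i.e. {-3, -2, -1, 0, 1, 2, 3}.
Summing m² from −3 to 3: Σ m_l² = 28.

Σ(L_z)² = 28 ℏ²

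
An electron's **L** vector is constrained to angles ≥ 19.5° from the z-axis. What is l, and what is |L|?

l = 8, |L| = 6√2 ℏ ≈ 8.485ℏ

At minimum angle, m_l = l, so cos θ = l/√(l(l+1)); cos²θ = l/(l+1) = 0.8886.
l = cos²θ/sin²θ ≈ 8.
Then |L| = ℏ√(8·9) = 6√2 ℏ.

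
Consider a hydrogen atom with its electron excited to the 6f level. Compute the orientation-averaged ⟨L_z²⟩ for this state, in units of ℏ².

The 6f level has l = 3.
m_l runs from −3 to 3, i.e. {-3, -2, -1, 0, 1, 2, 3}.
⟨L_z²⟩ = ℏ²·(Σ m_l²)/(2l+1) = ℏ²·28/7 = 4ℏ².

⟨L_z²⟩ = 4 ℏ²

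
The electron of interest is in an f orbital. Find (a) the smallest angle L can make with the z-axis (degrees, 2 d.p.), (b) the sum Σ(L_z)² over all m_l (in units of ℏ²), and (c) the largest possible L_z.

For an f orbital, l = 3.
cos θ_min = 3/√12, so θ_min ≈ 30.00°.
Σ m_l² = 28, so Σ(L_z)² = 28 ℏ².
L_z,max = lℏ = 3ℏ.

θ_min ≈ 30.00°; Σ(L_z)² = 28 ℏ²; L_z,max = 3ℏ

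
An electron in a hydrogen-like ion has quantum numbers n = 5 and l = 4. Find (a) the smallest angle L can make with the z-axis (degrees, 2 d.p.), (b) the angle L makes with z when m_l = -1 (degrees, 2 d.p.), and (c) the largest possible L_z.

θ_min ≈ 26.57°; θ(m_l=-1) ≈ 102.92°; L_z,max = 4ℏ

cos θ_min = 4/√20, so θ_min ≈ 26.57°.
For m_l = -1: cos θ = -1/√20, θ ≈ 102.92°.
L_z,max = lℏ = 4ℏ.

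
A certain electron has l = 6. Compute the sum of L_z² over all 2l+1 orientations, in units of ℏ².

m_l runs from −6 to 6, i.e. {-6, -5, -4, -3, -2, -1, 0, 1, 2, 3, 4, 5, 6}.
Σ m_l² = 2·(1 + 4 + 9 + 16 + 25 + 36) = 182.

Σ(L_z)² = 182 ℏ²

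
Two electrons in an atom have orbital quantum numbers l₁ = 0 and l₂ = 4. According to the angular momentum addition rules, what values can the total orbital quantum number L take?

L = 4

By the triangle rule, |l₁ − l₂| ≤ L ≤ l₁ + l₂.
Allowed values: L = 4.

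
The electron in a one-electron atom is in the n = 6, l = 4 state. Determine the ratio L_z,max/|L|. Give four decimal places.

L_z,max/|L| = 0.8944

|L| = 2√5 ℏ ≈ 4.4721ℏ, while L_z,max = lℏ = 4ℏ.
L_z,max/|L| = 4/√20 = 0.8944.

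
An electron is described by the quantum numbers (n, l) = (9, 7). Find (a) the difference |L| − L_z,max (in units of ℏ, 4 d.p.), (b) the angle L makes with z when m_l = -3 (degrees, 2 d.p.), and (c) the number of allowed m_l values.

|L| − L_z,max = (2√14 − 7)ℏ ≈ 0.4833ℏ.
For m_l = -3: cos θ = -3/√56, θ ≈ 113.63°.
There are 2l+1 = 15 values of m_l.

|L|−L_z,max ≈ 0.4833ℏ; θ(m_l=-3) ≈ 113.63°; 15 values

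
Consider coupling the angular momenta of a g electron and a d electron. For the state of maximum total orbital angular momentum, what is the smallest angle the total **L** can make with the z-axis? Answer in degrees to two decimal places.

The total orbital quantum number L ranges from |l₁ − l₂| to l₁ + l₂ in integer steps.
So L can be 2, 3, 4, 5, 6.
The maximum is L = 6, with |L_tot| = ℏ√(6·7) = √42 ℏ.
The minimum angle with z is arccos(6/√42) ≈ 22.21°.

θ_min ≈ 22.21°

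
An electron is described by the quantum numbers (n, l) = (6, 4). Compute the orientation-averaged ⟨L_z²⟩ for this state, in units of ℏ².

The allowed m_l values are -4, -3, -2, -1, 0, 1, 2, 3, 4.
⟨L_z²⟩ = ℏ²·l(l+1)/3 = 6.667ℏ².

⟨L_z²⟩ = 6.667 ℏ²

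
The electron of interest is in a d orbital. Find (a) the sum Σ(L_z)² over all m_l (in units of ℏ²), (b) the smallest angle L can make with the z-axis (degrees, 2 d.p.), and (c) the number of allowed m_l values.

A d state has l = 2.
Σ m_l² = 10, so Σ(L_z)² = 10 ℏ².
cos θ_min = 2/√6, so θ_min ≈ 35.26°.
There are 2l+1 = 5 values of m_l.

Σ(L_z)² = 10 ℏ²; θ_min ≈ 35.26°; 5 values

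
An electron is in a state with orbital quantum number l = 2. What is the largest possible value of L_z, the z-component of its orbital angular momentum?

L_z,max = 2ℏ

L_z = m_l ℏ with m_l ∈ {−2, …, 2}; the maximum is m_l = 2.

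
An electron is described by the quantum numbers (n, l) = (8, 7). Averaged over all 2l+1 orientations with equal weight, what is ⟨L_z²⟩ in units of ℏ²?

⟨L_z²⟩ = 18.67 ℏ²

The allowed m_l values are -7, -6, -5, -4, -3, -2, -1, 0, 1, 2, 3, 4, 5, 6, 7.
⟨L_z²⟩ = ℏ²·(Σ m_l²)/(2l+1) = ℏ²·280/15 = 18.67ℏ².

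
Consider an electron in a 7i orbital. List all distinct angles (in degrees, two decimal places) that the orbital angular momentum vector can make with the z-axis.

θ ∈ {22.21°, 39.51°, 51.89°, 62.42°, 72.02°, 81.12°, 90.00°, 98.88°, 107.98°, 117.58°, 128.11°, 140.49°, 157.79°}

7i means n = 7, l = 6.
|L| = √(l(l+1)) ℏ = √42 ℏ.
cos θ = m_l/√42 for each m_l ∈ {-6, -5, -4, -3, -2, -1, 0, 1, 2, 3, 4, 5, 6}.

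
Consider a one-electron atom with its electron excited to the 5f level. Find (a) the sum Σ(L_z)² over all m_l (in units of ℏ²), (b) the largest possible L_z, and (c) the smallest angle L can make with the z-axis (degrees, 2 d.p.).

The 5f level has l = 3.
Σ m_l² = 28, so Σ(L_z)² = 28 ℏ².
L_z,max = lℏ = 3ℏ.
cos θ_min = 3/√12, so θ_min ≈ 30.00°.

Σ(L_z)² = 28 ℏ²; L_z,max = 3ℏ; θ_min ≈ 30.00°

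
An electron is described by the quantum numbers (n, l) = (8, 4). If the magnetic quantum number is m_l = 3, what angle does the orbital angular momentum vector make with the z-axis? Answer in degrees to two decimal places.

|L|² = l(l+1)ℏ² = 20ℏ², so |L| = 2√5 ℏ.
L_z = m_l ℏ = 3ℏ.
cos θ = L_z/|L| = 3/√20, so θ ≈ 47.87°.

θ ≈ 47.87°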